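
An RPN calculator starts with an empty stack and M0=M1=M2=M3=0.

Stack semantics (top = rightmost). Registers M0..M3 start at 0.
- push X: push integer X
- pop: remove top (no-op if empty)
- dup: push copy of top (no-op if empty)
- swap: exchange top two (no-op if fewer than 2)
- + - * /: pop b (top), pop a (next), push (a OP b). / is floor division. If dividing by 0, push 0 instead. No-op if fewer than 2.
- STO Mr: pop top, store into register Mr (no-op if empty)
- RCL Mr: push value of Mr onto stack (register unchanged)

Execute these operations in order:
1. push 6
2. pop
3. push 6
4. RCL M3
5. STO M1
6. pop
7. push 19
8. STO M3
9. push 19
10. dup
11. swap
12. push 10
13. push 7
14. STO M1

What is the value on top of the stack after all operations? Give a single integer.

Answer: 10

Derivation:
After op 1 (push 6): stack=[6] mem=[0,0,0,0]
After op 2 (pop): stack=[empty] mem=[0,0,0,0]
After op 3 (push 6): stack=[6] mem=[0,0,0,0]
After op 4 (RCL M3): stack=[6,0] mem=[0,0,0,0]
After op 5 (STO M1): stack=[6] mem=[0,0,0,0]
After op 6 (pop): stack=[empty] mem=[0,0,0,0]
After op 7 (push 19): stack=[19] mem=[0,0,0,0]
After op 8 (STO M3): stack=[empty] mem=[0,0,0,19]
After op 9 (push 19): stack=[19] mem=[0,0,0,19]
After op 10 (dup): stack=[19,19] mem=[0,0,0,19]
After op 11 (swap): stack=[19,19] mem=[0,0,0,19]
After op 12 (push 10): stack=[19,19,10] mem=[0,0,0,19]
After op 13 (push 7): stack=[19,19,10,7] mem=[0,0,0,19]
After op 14 (STO M1): stack=[19,19,10] mem=[0,7,0,19]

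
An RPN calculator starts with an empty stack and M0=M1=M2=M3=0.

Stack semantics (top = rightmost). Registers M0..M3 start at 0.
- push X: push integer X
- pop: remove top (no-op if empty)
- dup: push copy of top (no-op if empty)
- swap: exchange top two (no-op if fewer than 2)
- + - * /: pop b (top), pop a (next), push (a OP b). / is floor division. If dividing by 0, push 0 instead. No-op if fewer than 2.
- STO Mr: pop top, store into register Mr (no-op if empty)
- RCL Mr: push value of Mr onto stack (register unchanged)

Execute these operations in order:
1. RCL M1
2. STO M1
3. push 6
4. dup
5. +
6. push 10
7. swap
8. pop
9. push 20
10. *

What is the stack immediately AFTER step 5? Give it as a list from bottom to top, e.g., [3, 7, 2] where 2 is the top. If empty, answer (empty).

After op 1 (RCL M1): stack=[0] mem=[0,0,0,0]
After op 2 (STO M1): stack=[empty] mem=[0,0,0,0]
After op 3 (push 6): stack=[6] mem=[0,0,0,0]
After op 4 (dup): stack=[6,6] mem=[0,0,0,0]
After op 5 (+): stack=[12] mem=[0,0,0,0]

[12]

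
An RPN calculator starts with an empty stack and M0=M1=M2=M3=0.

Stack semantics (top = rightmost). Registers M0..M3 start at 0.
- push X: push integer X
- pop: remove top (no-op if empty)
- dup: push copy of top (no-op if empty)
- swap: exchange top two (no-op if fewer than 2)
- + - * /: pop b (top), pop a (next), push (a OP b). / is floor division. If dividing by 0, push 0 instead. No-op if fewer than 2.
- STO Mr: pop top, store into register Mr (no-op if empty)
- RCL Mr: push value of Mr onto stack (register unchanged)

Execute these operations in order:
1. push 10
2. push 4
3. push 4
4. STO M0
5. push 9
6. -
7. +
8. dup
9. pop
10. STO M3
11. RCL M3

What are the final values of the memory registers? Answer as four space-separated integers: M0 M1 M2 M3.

Answer: 4 0 0 5

Derivation:
After op 1 (push 10): stack=[10] mem=[0,0,0,0]
After op 2 (push 4): stack=[10,4] mem=[0,0,0,0]
After op 3 (push 4): stack=[10,4,4] mem=[0,0,0,0]
After op 4 (STO M0): stack=[10,4] mem=[4,0,0,0]
After op 5 (push 9): stack=[10,4,9] mem=[4,0,0,0]
After op 6 (-): stack=[10,-5] mem=[4,0,0,0]
After op 7 (+): stack=[5] mem=[4,0,0,0]
After op 8 (dup): stack=[5,5] mem=[4,0,0,0]
After op 9 (pop): stack=[5] mem=[4,0,0,0]
After op 10 (STO M3): stack=[empty] mem=[4,0,0,5]
After op 11 (RCL M3): stack=[5] mem=[4,0,0,5]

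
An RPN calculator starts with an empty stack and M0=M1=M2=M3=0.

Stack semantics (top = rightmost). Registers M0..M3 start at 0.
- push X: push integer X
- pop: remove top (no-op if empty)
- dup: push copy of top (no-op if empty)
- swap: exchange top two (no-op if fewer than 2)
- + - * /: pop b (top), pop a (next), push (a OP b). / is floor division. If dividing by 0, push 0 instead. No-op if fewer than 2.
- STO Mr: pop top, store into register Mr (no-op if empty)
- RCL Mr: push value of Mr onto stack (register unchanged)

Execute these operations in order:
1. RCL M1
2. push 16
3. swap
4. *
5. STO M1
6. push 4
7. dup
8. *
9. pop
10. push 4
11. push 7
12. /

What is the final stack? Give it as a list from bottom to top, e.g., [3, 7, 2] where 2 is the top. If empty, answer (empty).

Answer: [0]

Derivation:
After op 1 (RCL M1): stack=[0] mem=[0,0,0,0]
After op 2 (push 16): stack=[0,16] mem=[0,0,0,0]
After op 3 (swap): stack=[16,0] mem=[0,0,0,0]
After op 4 (*): stack=[0] mem=[0,0,0,0]
After op 5 (STO M1): stack=[empty] mem=[0,0,0,0]
After op 6 (push 4): stack=[4] mem=[0,0,0,0]
After op 7 (dup): stack=[4,4] mem=[0,0,0,0]
After op 8 (*): stack=[16] mem=[0,0,0,0]
After op 9 (pop): stack=[empty] mem=[0,0,0,0]
After op 10 (push 4): stack=[4] mem=[0,0,0,0]
After op 11 (push 7): stack=[4,7] mem=[0,0,0,0]
After op 12 (/): stack=[0] mem=[0,0,0,0]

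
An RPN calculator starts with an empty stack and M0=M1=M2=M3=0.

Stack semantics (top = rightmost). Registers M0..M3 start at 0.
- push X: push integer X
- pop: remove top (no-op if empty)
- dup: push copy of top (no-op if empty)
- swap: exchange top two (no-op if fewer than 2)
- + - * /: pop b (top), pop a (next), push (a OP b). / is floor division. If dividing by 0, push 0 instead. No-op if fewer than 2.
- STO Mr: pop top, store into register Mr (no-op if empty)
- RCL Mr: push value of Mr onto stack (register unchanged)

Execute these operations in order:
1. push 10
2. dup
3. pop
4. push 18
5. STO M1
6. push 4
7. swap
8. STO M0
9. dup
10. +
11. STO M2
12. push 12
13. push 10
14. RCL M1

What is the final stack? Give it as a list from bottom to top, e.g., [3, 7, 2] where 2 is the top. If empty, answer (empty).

After op 1 (push 10): stack=[10] mem=[0,0,0,0]
After op 2 (dup): stack=[10,10] mem=[0,0,0,0]
After op 3 (pop): stack=[10] mem=[0,0,0,0]
After op 4 (push 18): stack=[10,18] mem=[0,0,0,0]
After op 5 (STO M1): stack=[10] mem=[0,18,0,0]
After op 6 (push 4): stack=[10,4] mem=[0,18,0,0]
After op 7 (swap): stack=[4,10] mem=[0,18,0,0]
After op 8 (STO M0): stack=[4] mem=[10,18,0,0]
After op 9 (dup): stack=[4,4] mem=[10,18,0,0]
After op 10 (+): stack=[8] mem=[10,18,0,0]
After op 11 (STO M2): stack=[empty] mem=[10,18,8,0]
After op 12 (push 12): stack=[12] mem=[10,18,8,0]
After op 13 (push 10): stack=[12,10] mem=[10,18,8,0]
After op 14 (RCL M1): stack=[12,10,18] mem=[10,18,8,0]

Answer: [12, 10, 18]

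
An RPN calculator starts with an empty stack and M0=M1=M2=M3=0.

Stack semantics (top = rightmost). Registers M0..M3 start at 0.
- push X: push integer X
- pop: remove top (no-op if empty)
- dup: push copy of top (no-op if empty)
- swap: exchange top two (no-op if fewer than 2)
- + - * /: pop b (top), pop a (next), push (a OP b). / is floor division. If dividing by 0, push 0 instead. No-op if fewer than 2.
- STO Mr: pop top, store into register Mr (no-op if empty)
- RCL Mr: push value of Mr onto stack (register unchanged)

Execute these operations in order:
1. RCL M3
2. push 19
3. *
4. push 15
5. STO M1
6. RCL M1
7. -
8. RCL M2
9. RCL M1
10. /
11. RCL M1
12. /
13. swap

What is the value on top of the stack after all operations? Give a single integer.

After op 1 (RCL M3): stack=[0] mem=[0,0,0,0]
After op 2 (push 19): stack=[0,19] mem=[0,0,0,0]
After op 3 (*): stack=[0] mem=[0,0,0,0]
After op 4 (push 15): stack=[0,15] mem=[0,0,0,0]
After op 5 (STO M1): stack=[0] mem=[0,15,0,0]
After op 6 (RCL M1): stack=[0,15] mem=[0,15,0,0]
After op 7 (-): stack=[-15] mem=[0,15,0,0]
After op 8 (RCL M2): stack=[-15,0] mem=[0,15,0,0]
After op 9 (RCL M1): stack=[-15,0,15] mem=[0,15,0,0]
After op 10 (/): stack=[-15,0] mem=[0,15,0,0]
After op 11 (RCL M1): stack=[-15,0,15] mem=[0,15,0,0]
After op 12 (/): stack=[-15,0] mem=[0,15,0,0]
After op 13 (swap): stack=[0,-15] mem=[0,15,0,0]

Answer: -15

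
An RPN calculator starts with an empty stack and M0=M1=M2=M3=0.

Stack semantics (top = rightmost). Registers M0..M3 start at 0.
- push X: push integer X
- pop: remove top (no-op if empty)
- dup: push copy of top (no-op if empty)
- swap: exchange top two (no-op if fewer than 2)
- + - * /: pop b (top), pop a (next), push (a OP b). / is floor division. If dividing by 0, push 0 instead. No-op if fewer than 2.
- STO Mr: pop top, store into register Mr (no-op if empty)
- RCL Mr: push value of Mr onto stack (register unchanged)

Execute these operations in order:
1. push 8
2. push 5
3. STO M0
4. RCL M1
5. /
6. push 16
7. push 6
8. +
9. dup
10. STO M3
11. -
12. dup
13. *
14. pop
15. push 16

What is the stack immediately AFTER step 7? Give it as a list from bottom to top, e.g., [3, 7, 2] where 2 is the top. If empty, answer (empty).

After op 1 (push 8): stack=[8] mem=[0,0,0,0]
After op 2 (push 5): stack=[8,5] mem=[0,0,0,0]
After op 3 (STO M0): stack=[8] mem=[5,0,0,0]
After op 4 (RCL M1): stack=[8,0] mem=[5,0,0,0]
After op 5 (/): stack=[0] mem=[5,0,0,0]
After op 6 (push 16): stack=[0,16] mem=[5,0,0,0]
After op 7 (push 6): stack=[0,16,6] mem=[5,0,0,0]

[0, 16, 6]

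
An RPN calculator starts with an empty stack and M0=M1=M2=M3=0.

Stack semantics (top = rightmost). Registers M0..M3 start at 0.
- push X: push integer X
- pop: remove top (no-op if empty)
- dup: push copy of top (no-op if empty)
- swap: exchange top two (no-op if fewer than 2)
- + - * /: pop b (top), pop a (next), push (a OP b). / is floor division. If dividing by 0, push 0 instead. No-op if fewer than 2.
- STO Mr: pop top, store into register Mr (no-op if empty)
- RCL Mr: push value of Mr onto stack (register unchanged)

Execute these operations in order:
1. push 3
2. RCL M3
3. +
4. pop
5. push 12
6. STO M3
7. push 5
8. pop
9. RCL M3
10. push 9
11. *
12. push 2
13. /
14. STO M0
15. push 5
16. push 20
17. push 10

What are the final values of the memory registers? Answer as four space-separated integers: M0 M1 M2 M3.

Answer: 54 0 0 12

Derivation:
After op 1 (push 3): stack=[3] mem=[0,0,0,0]
After op 2 (RCL M3): stack=[3,0] mem=[0,0,0,0]
After op 3 (+): stack=[3] mem=[0,0,0,0]
After op 4 (pop): stack=[empty] mem=[0,0,0,0]
After op 5 (push 12): stack=[12] mem=[0,0,0,0]
After op 6 (STO M3): stack=[empty] mem=[0,0,0,12]
After op 7 (push 5): stack=[5] mem=[0,0,0,12]
After op 8 (pop): stack=[empty] mem=[0,0,0,12]
After op 9 (RCL M3): stack=[12] mem=[0,0,0,12]
After op 10 (push 9): stack=[12,9] mem=[0,0,0,12]
After op 11 (*): stack=[108] mem=[0,0,0,12]
After op 12 (push 2): stack=[108,2] mem=[0,0,0,12]
After op 13 (/): stack=[54] mem=[0,0,0,12]
After op 14 (STO M0): stack=[empty] mem=[54,0,0,12]
After op 15 (push 5): stack=[5] mem=[54,0,0,12]
After op 16 (push 20): stack=[5,20] mem=[54,0,0,12]
After op 17 (push 10): stack=[5,20,10] mem=[54,0,0,12]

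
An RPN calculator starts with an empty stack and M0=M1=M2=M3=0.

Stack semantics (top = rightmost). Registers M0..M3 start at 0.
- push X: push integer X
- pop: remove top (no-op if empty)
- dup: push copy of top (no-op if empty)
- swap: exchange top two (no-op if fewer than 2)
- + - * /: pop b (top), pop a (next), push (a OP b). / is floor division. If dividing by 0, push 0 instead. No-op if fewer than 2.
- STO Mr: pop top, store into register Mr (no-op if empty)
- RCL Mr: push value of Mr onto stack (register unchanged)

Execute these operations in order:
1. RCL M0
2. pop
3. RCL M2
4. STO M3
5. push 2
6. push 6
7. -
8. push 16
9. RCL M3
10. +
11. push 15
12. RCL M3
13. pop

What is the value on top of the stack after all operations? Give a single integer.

Answer: 15

Derivation:
After op 1 (RCL M0): stack=[0] mem=[0,0,0,0]
After op 2 (pop): stack=[empty] mem=[0,0,0,0]
After op 3 (RCL M2): stack=[0] mem=[0,0,0,0]
After op 4 (STO M3): stack=[empty] mem=[0,0,0,0]
After op 5 (push 2): stack=[2] mem=[0,0,0,0]
After op 6 (push 6): stack=[2,6] mem=[0,0,0,0]
After op 7 (-): stack=[-4] mem=[0,0,0,0]
After op 8 (push 16): stack=[-4,16] mem=[0,0,0,0]
After op 9 (RCL M3): stack=[-4,16,0] mem=[0,0,0,0]
After op 10 (+): stack=[-4,16] mem=[0,0,0,0]
After op 11 (push 15): stack=[-4,16,15] mem=[0,0,0,0]
After op 12 (RCL M3): stack=[-4,16,15,0] mem=[0,0,0,0]
After op 13 (pop): stack=[-4,16,15] mem=[0,0,0,0]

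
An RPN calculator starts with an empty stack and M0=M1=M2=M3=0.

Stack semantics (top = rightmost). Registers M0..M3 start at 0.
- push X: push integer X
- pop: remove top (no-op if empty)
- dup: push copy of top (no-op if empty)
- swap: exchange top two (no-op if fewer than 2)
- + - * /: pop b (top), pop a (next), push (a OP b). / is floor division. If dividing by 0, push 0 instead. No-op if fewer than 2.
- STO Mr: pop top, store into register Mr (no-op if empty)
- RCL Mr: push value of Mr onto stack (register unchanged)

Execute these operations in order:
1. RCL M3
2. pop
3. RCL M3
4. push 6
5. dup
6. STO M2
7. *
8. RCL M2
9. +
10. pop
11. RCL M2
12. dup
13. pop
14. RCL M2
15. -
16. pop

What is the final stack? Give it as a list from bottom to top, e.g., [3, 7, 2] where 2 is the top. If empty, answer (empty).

After op 1 (RCL M3): stack=[0] mem=[0,0,0,0]
After op 2 (pop): stack=[empty] mem=[0,0,0,0]
After op 3 (RCL M3): stack=[0] mem=[0,0,0,0]
After op 4 (push 6): stack=[0,6] mem=[0,0,0,0]
After op 5 (dup): stack=[0,6,6] mem=[0,0,0,0]
After op 6 (STO M2): stack=[0,6] mem=[0,0,6,0]
After op 7 (*): stack=[0] mem=[0,0,6,0]
After op 8 (RCL M2): stack=[0,6] mem=[0,0,6,0]
After op 9 (+): stack=[6] mem=[0,0,6,0]
After op 10 (pop): stack=[empty] mem=[0,0,6,0]
After op 11 (RCL M2): stack=[6] mem=[0,0,6,0]
After op 12 (dup): stack=[6,6] mem=[0,0,6,0]
After op 13 (pop): stack=[6] mem=[0,0,6,0]
After op 14 (RCL M2): stack=[6,6] mem=[0,0,6,0]
After op 15 (-): stack=[0] mem=[0,0,6,0]
After op 16 (pop): stack=[empty] mem=[0,0,6,0]

Answer: (empty)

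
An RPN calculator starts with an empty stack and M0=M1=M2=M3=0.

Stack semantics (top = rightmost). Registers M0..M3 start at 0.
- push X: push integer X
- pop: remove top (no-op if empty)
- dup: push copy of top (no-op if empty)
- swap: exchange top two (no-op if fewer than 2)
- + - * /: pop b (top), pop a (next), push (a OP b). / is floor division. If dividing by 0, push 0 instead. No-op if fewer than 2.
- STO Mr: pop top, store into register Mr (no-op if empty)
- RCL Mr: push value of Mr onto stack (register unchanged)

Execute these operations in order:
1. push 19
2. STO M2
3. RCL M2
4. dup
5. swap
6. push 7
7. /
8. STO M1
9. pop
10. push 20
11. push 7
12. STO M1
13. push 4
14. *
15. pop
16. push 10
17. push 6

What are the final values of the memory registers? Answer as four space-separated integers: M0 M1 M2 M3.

Answer: 0 7 19 0

Derivation:
After op 1 (push 19): stack=[19] mem=[0,0,0,0]
After op 2 (STO M2): stack=[empty] mem=[0,0,19,0]
After op 3 (RCL M2): stack=[19] mem=[0,0,19,0]
After op 4 (dup): stack=[19,19] mem=[0,0,19,0]
After op 5 (swap): stack=[19,19] mem=[0,0,19,0]
After op 6 (push 7): stack=[19,19,7] mem=[0,0,19,0]
After op 7 (/): stack=[19,2] mem=[0,0,19,0]
After op 8 (STO M1): stack=[19] mem=[0,2,19,0]
After op 9 (pop): stack=[empty] mem=[0,2,19,0]
After op 10 (push 20): stack=[20] mem=[0,2,19,0]
After op 11 (push 7): stack=[20,7] mem=[0,2,19,0]
After op 12 (STO M1): stack=[20] mem=[0,7,19,0]
After op 13 (push 4): stack=[20,4] mem=[0,7,19,0]
After op 14 (*): stack=[80] mem=[0,7,19,0]
After op 15 (pop): stack=[empty] mem=[0,7,19,0]
After op 16 (push 10): stack=[10] mem=[0,7,19,0]
After op 17 (push 6): stack=[10,6] mem=[0,7,19,0]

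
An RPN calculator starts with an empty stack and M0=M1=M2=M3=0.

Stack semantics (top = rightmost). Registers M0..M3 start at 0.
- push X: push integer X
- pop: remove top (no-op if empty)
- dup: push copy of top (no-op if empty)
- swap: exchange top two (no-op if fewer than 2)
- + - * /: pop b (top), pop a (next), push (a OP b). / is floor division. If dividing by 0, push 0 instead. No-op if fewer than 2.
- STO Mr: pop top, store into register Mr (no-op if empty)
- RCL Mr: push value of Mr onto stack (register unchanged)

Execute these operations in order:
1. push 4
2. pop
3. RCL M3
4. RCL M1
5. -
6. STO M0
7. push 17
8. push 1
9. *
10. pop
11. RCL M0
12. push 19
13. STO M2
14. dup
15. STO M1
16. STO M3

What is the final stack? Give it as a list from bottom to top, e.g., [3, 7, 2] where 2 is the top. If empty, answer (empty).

After op 1 (push 4): stack=[4] mem=[0,0,0,0]
After op 2 (pop): stack=[empty] mem=[0,0,0,0]
After op 3 (RCL M3): stack=[0] mem=[0,0,0,0]
After op 4 (RCL M1): stack=[0,0] mem=[0,0,0,0]
After op 5 (-): stack=[0] mem=[0,0,0,0]
After op 6 (STO M0): stack=[empty] mem=[0,0,0,0]
After op 7 (push 17): stack=[17] mem=[0,0,0,0]
After op 8 (push 1): stack=[17,1] mem=[0,0,0,0]
After op 9 (*): stack=[17] mem=[0,0,0,0]
After op 10 (pop): stack=[empty] mem=[0,0,0,0]
After op 11 (RCL M0): stack=[0] mem=[0,0,0,0]
After op 12 (push 19): stack=[0,19] mem=[0,0,0,0]
After op 13 (STO M2): stack=[0] mem=[0,0,19,0]
After op 14 (dup): stack=[0,0] mem=[0,0,19,0]
After op 15 (STO M1): stack=[0] mem=[0,0,19,0]
After op 16 (STO M3): stack=[empty] mem=[0,0,19,0]

Answer: (empty)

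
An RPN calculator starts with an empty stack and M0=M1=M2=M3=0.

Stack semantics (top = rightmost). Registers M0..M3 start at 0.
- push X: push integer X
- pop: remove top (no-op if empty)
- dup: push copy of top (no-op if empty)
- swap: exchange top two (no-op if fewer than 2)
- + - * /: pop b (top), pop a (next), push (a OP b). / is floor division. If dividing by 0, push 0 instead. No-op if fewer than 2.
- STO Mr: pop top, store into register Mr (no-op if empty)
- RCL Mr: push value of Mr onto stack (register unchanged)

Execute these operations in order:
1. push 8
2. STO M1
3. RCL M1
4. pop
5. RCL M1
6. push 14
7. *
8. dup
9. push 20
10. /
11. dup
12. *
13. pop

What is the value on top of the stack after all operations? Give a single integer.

After op 1 (push 8): stack=[8] mem=[0,0,0,0]
After op 2 (STO M1): stack=[empty] mem=[0,8,0,0]
After op 3 (RCL M1): stack=[8] mem=[0,8,0,0]
After op 4 (pop): stack=[empty] mem=[0,8,0,0]
After op 5 (RCL M1): stack=[8] mem=[0,8,0,0]
After op 6 (push 14): stack=[8,14] mem=[0,8,0,0]
After op 7 (*): stack=[112] mem=[0,8,0,0]
After op 8 (dup): stack=[112,112] mem=[0,8,0,0]
After op 9 (push 20): stack=[112,112,20] mem=[0,8,0,0]
After op 10 (/): stack=[112,5] mem=[0,8,0,0]
After op 11 (dup): stack=[112,5,5] mem=[0,8,0,0]
After op 12 (*): stack=[112,25] mem=[0,8,0,0]
After op 13 (pop): stack=[112] mem=[0,8,0,0]

Answer: 112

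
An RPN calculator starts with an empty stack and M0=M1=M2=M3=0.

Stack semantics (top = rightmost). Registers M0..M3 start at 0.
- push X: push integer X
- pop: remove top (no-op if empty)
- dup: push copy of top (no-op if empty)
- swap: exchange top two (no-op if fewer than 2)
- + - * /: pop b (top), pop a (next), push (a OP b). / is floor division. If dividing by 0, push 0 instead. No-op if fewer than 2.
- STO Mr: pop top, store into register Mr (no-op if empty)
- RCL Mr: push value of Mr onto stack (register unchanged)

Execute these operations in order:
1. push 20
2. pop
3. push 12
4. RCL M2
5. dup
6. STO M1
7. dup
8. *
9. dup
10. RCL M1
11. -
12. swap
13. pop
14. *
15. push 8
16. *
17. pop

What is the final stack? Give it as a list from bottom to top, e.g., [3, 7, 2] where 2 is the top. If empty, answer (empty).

After op 1 (push 20): stack=[20] mem=[0,0,0,0]
After op 2 (pop): stack=[empty] mem=[0,0,0,0]
After op 3 (push 12): stack=[12] mem=[0,0,0,0]
After op 4 (RCL M2): stack=[12,0] mem=[0,0,0,0]
After op 5 (dup): stack=[12,0,0] mem=[0,0,0,0]
After op 6 (STO M1): stack=[12,0] mem=[0,0,0,0]
After op 7 (dup): stack=[12,0,0] mem=[0,0,0,0]
After op 8 (*): stack=[12,0] mem=[0,0,0,0]
After op 9 (dup): stack=[12,0,0] mem=[0,0,0,0]
After op 10 (RCL M1): stack=[12,0,0,0] mem=[0,0,0,0]
After op 11 (-): stack=[12,0,0] mem=[0,0,0,0]
After op 12 (swap): stack=[12,0,0] mem=[0,0,0,0]
After op 13 (pop): stack=[12,0] mem=[0,0,0,0]
After op 14 (*): stack=[0] mem=[0,0,0,0]
After op 15 (push 8): stack=[0,8] mem=[0,0,0,0]
After op 16 (*): stack=[0] mem=[0,0,0,0]
After op 17 (pop): stack=[empty] mem=[0,0,0,0]

Answer: (empty)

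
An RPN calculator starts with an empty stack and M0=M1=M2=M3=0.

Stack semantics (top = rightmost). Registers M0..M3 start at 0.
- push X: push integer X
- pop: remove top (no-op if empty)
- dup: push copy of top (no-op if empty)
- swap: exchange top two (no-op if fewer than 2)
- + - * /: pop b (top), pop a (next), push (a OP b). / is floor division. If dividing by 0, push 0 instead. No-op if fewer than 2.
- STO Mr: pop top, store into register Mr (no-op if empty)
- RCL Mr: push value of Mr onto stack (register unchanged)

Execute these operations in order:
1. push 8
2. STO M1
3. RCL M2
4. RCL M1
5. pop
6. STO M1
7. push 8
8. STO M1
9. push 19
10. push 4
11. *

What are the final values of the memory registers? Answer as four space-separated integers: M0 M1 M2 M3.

Answer: 0 8 0 0

Derivation:
After op 1 (push 8): stack=[8] mem=[0,0,0,0]
After op 2 (STO M1): stack=[empty] mem=[0,8,0,0]
After op 3 (RCL M2): stack=[0] mem=[0,8,0,0]
After op 4 (RCL M1): stack=[0,8] mem=[0,8,0,0]
After op 5 (pop): stack=[0] mem=[0,8,0,0]
After op 6 (STO M1): stack=[empty] mem=[0,0,0,0]
After op 7 (push 8): stack=[8] mem=[0,0,0,0]
After op 8 (STO M1): stack=[empty] mem=[0,8,0,0]
After op 9 (push 19): stack=[19] mem=[0,8,0,0]
After op 10 (push 4): stack=[19,4] mem=[0,8,0,0]
After op 11 (*): stack=[76] mem=[0,8,0,0]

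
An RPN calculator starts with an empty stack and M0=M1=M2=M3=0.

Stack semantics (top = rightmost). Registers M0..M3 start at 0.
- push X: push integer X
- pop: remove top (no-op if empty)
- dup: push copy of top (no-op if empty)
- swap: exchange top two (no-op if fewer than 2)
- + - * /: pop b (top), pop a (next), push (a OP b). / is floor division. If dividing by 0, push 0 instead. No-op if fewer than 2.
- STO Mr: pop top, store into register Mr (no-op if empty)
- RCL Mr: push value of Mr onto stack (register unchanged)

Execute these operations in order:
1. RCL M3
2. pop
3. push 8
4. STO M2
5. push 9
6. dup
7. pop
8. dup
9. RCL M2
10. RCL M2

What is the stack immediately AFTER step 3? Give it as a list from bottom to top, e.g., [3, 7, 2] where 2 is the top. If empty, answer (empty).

After op 1 (RCL M3): stack=[0] mem=[0,0,0,0]
After op 2 (pop): stack=[empty] mem=[0,0,0,0]
After op 3 (push 8): stack=[8] mem=[0,0,0,0]

[8]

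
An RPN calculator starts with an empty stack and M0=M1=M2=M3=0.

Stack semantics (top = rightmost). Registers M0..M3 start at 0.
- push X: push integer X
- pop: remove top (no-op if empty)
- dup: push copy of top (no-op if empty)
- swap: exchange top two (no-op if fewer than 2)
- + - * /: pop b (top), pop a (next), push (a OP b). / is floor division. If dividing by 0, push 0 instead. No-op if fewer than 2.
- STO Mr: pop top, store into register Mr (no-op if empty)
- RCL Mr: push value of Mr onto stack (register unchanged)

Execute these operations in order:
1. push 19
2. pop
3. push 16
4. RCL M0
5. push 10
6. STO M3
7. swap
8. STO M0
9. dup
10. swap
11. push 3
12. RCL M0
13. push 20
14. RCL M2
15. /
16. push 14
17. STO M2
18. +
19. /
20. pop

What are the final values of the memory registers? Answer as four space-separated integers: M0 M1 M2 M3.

Answer: 16 0 14 10

Derivation:
After op 1 (push 19): stack=[19] mem=[0,0,0,0]
After op 2 (pop): stack=[empty] mem=[0,0,0,0]
After op 3 (push 16): stack=[16] mem=[0,0,0,0]
After op 4 (RCL M0): stack=[16,0] mem=[0,0,0,0]
After op 5 (push 10): stack=[16,0,10] mem=[0,0,0,0]
After op 6 (STO M3): stack=[16,0] mem=[0,0,0,10]
After op 7 (swap): stack=[0,16] mem=[0,0,0,10]
After op 8 (STO M0): stack=[0] mem=[16,0,0,10]
After op 9 (dup): stack=[0,0] mem=[16,0,0,10]
After op 10 (swap): stack=[0,0] mem=[16,0,0,10]
After op 11 (push 3): stack=[0,0,3] mem=[16,0,0,10]
After op 12 (RCL M0): stack=[0,0,3,16] mem=[16,0,0,10]
After op 13 (push 20): stack=[0,0,3,16,20] mem=[16,0,0,10]
After op 14 (RCL M2): stack=[0,0,3,16,20,0] mem=[16,0,0,10]
After op 15 (/): stack=[0,0,3,16,0] mem=[16,0,0,10]
After op 16 (push 14): stack=[0,0,3,16,0,14] mem=[16,0,0,10]
After op 17 (STO M2): stack=[0,0,3,16,0] mem=[16,0,14,10]
After op 18 (+): stack=[0,0,3,16] mem=[16,0,14,10]
After op 19 (/): stack=[0,0,0] mem=[16,0,14,10]
After op 20 (pop): stack=[0,0] mem=[16,0,14,10]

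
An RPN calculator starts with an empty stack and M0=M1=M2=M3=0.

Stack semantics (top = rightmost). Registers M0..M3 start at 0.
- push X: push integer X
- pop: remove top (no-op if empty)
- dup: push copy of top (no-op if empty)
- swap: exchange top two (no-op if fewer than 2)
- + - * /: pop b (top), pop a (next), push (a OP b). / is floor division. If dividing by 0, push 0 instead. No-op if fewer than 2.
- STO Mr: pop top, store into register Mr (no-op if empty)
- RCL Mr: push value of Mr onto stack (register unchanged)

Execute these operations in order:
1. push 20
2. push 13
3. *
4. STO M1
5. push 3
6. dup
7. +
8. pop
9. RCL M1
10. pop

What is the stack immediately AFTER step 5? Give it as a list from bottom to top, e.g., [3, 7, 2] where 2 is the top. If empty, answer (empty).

After op 1 (push 20): stack=[20] mem=[0,0,0,0]
After op 2 (push 13): stack=[20,13] mem=[0,0,0,0]
After op 3 (*): stack=[260] mem=[0,0,0,0]
After op 4 (STO M1): stack=[empty] mem=[0,260,0,0]
After op 5 (push 3): stack=[3] mem=[0,260,0,0]

[3]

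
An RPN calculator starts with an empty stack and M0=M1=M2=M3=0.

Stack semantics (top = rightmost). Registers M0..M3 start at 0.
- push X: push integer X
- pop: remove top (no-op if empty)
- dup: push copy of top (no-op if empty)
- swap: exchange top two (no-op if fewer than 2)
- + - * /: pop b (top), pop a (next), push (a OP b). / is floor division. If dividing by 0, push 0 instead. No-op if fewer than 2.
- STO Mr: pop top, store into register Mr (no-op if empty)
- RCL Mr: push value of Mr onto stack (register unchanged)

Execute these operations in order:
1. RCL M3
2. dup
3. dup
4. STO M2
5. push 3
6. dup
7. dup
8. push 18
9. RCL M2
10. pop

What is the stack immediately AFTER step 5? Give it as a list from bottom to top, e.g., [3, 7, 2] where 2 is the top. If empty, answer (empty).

After op 1 (RCL M3): stack=[0] mem=[0,0,0,0]
After op 2 (dup): stack=[0,0] mem=[0,0,0,0]
After op 3 (dup): stack=[0,0,0] mem=[0,0,0,0]
After op 4 (STO M2): stack=[0,0] mem=[0,0,0,0]
After op 5 (push 3): stack=[0,0,3] mem=[0,0,0,0]

[0, 0, 3]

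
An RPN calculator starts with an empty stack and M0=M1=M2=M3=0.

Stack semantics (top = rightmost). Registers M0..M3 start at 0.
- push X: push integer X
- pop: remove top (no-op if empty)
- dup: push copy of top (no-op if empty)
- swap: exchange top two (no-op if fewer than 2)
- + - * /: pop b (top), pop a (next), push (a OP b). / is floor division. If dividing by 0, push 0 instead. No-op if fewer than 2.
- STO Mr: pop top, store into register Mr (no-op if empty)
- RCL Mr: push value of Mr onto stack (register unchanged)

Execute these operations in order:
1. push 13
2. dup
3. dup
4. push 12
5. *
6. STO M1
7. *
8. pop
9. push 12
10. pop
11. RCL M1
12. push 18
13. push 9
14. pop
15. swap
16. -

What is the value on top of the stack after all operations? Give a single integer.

Answer: -138

Derivation:
After op 1 (push 13): stack=[13] mem=[0,0,0,0]
After op 2 (dup): stack=[13,13] mem=[0,0,0,0]
After op 3 (dup): stack=[13,13,13] mem=[0,0,0,0]
After op 4 (push 12): stack=[13,13,13,12] mem=[0,0,0,0]
After op 5 (*): stack=[13,13,156] mem=[0,0,0,0]
After op 6 (STO M1): stack=[13,13] mem=[0,156,0,0]
After op 7 (*): stack=[169] mem=[0,156,0,0]
After op 8 (pop): stack=[empty] mem=[0,156,0,0]
After op 9 (push 12): stack=[12] mem=[0,156,0,0]
After op 10 (pop): stack=[empty] mem=[0,156,0,0]
After op 11 (RCL M1): stack=[156] mem=[0,156,0,0]
After op 12 (push 18): stack=[156,18] mem=[0,156,0,0]
After op 13 (push 9): stack=[156,18,9] mem=[0,156,0,0]
After op 14 (pop): stack=[156,18] mem=[0,156,0,0]
After op 15 (swap): stack=[18,156] mem=[0,156,0,0]
After op 16 (-): stack=[-138] mem=[0,156,0,0]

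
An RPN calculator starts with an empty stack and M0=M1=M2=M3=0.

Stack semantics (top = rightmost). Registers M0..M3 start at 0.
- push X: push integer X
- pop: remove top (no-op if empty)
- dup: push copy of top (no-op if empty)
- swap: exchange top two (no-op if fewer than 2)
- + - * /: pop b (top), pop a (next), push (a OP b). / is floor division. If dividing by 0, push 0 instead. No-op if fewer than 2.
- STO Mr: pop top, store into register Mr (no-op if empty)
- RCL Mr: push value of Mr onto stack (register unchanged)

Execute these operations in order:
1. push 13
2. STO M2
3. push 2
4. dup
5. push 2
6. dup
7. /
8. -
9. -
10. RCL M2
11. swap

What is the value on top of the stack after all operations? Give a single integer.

After op 1 (push 13): stack=[13] mem=[0,0,0,0]
After op 2 (STO M2): stack=[empty] mem=[0,0,13,0]
After op 3 (push 2): stack=[2] mem=[0,0,13,0]
After op 4 (dup): stack=[2,2] mem=[0,0,13,0]
After op 5 (push 2): stack=[2,2,2] mem=[0,0,13,0]
After op 6 (dup): stack=[2,2,2,2] mem=[0,0,13,0]
After op 7 (/): stack=[2,2,1] mem=[0,0,13,0]
After op 8 (-): stack=[2,1] mem=[0,0,13,0]
After op 9 (-): stack=[1] mem=[0,0,13,0]
After op 10 (RCL M2): stack=[1,13] mem=[0,0,13,0]
After op 11 (swap): stack=[13,1] mem=[0,0,13,0]

Answer: 1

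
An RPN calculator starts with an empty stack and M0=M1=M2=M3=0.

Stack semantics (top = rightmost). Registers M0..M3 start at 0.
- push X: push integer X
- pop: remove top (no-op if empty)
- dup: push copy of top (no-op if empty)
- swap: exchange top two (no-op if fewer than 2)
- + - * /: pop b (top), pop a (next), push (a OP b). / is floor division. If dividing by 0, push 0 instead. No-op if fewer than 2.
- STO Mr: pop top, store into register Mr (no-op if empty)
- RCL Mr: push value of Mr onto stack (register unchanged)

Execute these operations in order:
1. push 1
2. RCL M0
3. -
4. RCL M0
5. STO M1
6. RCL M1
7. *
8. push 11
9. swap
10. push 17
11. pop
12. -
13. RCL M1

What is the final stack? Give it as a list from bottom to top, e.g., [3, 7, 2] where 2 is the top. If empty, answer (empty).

Answer: [11, 0]

Derivation:
After op 1 (push 1): stack=[1] mem=[0,0,0,0]
After op 2 (RCL M0): stack=[1,0] mem=[0,0,0,0]
After op 3 (-): stack=[1] mem=[0,0,0,0]
After op 4 (RCL M0): stack=[1,0] mem=[0,0,0,0]
After op 5 (STO M1): stack=[1] mem=[0,0,0,0]
After op 6 (RCL M1): stack=[1,0] mem=[0,0,0,0]
After op 7 (*): stack=[0] mem=[0,0,0,0]
After op 8 (push 11): stack=[0,11] mem=[0,0,0,0]
After op 9 (swap): stack=[11,0] mem=[0,0,0,0]
After op 10 (push 17): stack=[11,0,17] mem=[0,0,0,0]
After op 11 (pop): stack=[11,0] mem=[0,0,0,0]
After op 12 (-): stack=[11] mem=[0,0,0,0]
After op 13 (RCL M1): stack=[11,0] mem=[0,0,0,0]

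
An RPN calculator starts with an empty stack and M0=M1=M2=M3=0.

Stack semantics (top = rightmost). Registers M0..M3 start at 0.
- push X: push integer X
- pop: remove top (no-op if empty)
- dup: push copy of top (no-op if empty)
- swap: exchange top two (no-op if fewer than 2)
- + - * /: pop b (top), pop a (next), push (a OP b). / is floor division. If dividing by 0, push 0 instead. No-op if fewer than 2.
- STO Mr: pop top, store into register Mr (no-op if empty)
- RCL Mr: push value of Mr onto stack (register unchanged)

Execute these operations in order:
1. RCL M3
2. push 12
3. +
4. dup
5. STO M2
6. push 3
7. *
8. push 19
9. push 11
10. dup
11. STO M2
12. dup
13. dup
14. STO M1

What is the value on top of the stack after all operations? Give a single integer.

Answer: 11

Derivation:
After op 1 (RCL M3): stack=[0] mem=[0,0,0,0]
After op 2 (push 12): stack=[0,12] mem=[0,0,0,0]
After op 3 (+): stack=[12] mem=[0,0,0,0]
After op 4 (dup): stack=[12,12] mem=[0,0,0,0]
After op 5 (STO M2): stack=[12] mem=[0,0,12,0]
After op 6 (push 3): stack=[12,3] mem=[0,0,12,0]
After op 7 (*): stack=[36] mem=[0,0,12,0]
After op 8 (push 19): stack=[36,19] mem=[0,0,12,0]
After op 9 (push 11): stack=[36,19,11] mem=[0,0,12,0]
After op 10 (dup): stack=[36,19,11,11] mem=[0,0,12,0]
After op 11 (STO M2): stack=[36,19,11] mem=[0,0,11,0]
After op 12 (dup): stack=[36,19,11,11] mem=[0,0,11,0]
After op 13 (dup): stack=[36,19,11,11,11] mem=[0,0,11,0]
After op 14 (STO M1): stack=[36,19,11,11] mem=[0,11,11,0]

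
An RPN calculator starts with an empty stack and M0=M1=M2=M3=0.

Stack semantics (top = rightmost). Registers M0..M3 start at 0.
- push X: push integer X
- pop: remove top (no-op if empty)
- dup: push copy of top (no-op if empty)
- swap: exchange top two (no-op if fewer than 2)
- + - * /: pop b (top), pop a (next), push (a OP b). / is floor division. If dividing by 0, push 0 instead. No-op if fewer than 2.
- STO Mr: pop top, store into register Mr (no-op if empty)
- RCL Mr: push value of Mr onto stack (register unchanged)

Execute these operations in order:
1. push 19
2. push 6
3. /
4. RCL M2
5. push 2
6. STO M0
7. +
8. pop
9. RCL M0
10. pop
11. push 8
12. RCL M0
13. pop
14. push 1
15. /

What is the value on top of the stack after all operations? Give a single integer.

Answer: 8

Derivation:
After op 1 (push 19): stack=[19] mem=[0,0,0,0]
After op 2 (push 6): stack=[19,6] mem=[0,0,0,0]
After op 3 (/): stack=[3] mem=[0,0,0,0]
After op 4 (RCL M2): stack=[3,0] mem=[0,0,0,0]
After op 5 (push 2): stack=[3,0,2] mem=[0,0,0,0]
After op 6 (STO M0): stack=[3,0] mem=[2,0,0,0]
After op 7 (+): stack=[3] mem=[2,0,0,0]
After op 8 (pop): stack=[empty] mem=[2,0,0,0]
After op 9 (RCL M0): stack=[2] mem=[2,0,0,0]
After op 10 (pop): stack=[empty] mem=[2,0,0,0]
After op 11 (push 8): stack=[8] mem=[2,0,0,0]
After op 12 (RCL M0): stack=[8,2] mem=[2,0,0,0]
After op 13 (pop): stack=[8] mem=[2,0,0,0]
After op 14 (push 1): stack=[8,1] mem=[2,0,0,0]
After op 15 (/): stack=[8] mem=[2,0,0,0]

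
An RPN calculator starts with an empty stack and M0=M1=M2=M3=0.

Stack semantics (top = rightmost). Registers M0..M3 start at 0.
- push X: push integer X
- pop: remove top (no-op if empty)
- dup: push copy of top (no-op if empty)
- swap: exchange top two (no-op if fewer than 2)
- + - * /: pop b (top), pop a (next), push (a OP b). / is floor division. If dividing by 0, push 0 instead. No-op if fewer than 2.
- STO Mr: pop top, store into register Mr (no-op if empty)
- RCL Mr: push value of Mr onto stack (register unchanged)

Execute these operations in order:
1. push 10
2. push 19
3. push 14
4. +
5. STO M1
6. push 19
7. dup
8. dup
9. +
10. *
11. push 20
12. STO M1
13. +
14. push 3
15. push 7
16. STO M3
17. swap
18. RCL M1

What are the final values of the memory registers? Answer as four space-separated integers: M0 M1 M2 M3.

After op 1 (push 10): stack=[10] mem=[0,0,0,0]
After op 2 (push 19): stack=[10,19] mem=[0,0,0,0]
After op 3 (push 14): stack=[10,19,14] mem=[0,0,0,0]
After op 4 (+): stack=[10,33] mem=[0,0,0,0]
After op 5 (STO M1): stack=[10] mem=[0,33,0,0]
After op 6 (push 19): stack=[10,19] mem=[0,33,0,0]
After op 7 (dup): stack=[10,19,19] mem=[0,33,0,0]
After op 8 (dup): stack=[10,19,19,19] mem=[0,33,0,0]
After op 9 (+): stack=[10,19,38] mem=[0,33,0,0]
After op 10 (*): stack=[10,722] mem=[0,33,0,0]
After op 11 (push 20): stack=[10,722,20] mem=[0,33,0,0]
After op 12 (STO M1): stack=[10,722] mem=[0,20,0,0]
After op 13 (+): stack=[732] mem=[0,20,0,0]
After op 14 (push 3): stack=[732,3] mem=[0,20,0,0]
After op 15 (push 7): stack=[732,3,7] mem=[0,20,0,0]
After op 16 (STO M3): stack=[732,3] mem=[0,20,0,7]
After op 17 (swap): stack=[3,732] mem=[0,20,0,7]
After op 18 (RCL M1): stack=[3,732,20] mem=[0,20,0,7]

Answer: 0 20 0 7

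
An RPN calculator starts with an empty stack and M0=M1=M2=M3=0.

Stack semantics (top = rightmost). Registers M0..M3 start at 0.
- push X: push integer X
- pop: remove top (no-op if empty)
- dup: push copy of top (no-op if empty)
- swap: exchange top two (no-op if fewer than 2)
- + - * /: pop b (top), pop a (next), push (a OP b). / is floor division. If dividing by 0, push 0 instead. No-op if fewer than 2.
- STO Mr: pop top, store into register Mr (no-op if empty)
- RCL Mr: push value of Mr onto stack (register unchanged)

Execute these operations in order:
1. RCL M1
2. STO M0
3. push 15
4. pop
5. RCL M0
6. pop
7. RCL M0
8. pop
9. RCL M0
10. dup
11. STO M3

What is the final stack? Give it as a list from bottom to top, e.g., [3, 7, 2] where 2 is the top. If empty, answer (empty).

After op 1 (RCL M1): stack=[0] mem=[0,0,0,0]
After op 2 (STO M0): stack=[empty] mem=[0,0,0,0]
After op 3 (push 15): stack=[15] mem=[0,0,0,0]
After op 4 (pop): stack=[empty] mem=[0,0,0,0]
After op 5 (RCL M0): stack=[0] mem=[0,0,0,0]
After op 6 (pop): stack=[empty] mem=[0,0,0,0]
After op 7 (RCL M0): stack=[0] mem=[0,0,0,0]
After op 8 (pop): stack=[empty] mem=[0,0,0,0]
After op 9 (RCL M0): stack=[0] mem=[0,0,0,0]
After op 10 (dup): stack=[0,0] mem=[0,0,0,0]
After op 11 (STO M3): stack=[0] mem=[0,0,0,0]

Answer: [0]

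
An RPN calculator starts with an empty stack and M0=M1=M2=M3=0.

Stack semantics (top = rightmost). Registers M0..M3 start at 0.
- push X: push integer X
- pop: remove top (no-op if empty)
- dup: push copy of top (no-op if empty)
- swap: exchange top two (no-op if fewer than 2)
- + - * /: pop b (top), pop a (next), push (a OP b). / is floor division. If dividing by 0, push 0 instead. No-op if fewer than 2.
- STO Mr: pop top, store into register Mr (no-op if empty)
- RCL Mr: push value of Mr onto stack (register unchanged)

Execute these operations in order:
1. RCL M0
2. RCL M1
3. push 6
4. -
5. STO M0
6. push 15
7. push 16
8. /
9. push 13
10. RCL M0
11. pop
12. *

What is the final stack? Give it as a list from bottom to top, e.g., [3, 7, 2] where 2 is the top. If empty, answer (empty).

After op 1 (RCL M0): stack=[0] mem=[0,0,0,0]
After op 2 (RCL M1): stack=[0,0] mem=[0,0,0,0]
After op 3 (push 6): stack=[0,0,6] mem=[0,0,0,0]
After op 4 (-): stack=[0,-6] mem=[0,0,0,0]
After op 5 (STO M0): stack=[0] mem=[-6,0,0,0]
After op 6 (push 15): stack=[0,15] mem=[-6,0,0,0]
After op 7 (push 16): stack=[0,15,16] mem=[-6,0,0,0]
After op 8 (/): stack=[0,0] mem=[-6,0,0,0]
After op 9 (push 13): stack=[0,0,13] mem=[-6,0,0,0]
After op 10 (RCL M0): stack=[0,0,13,-6] mem=[-6,0,0,0]
After op 11 (pop): stack=[0,0,13] mem=[-6,0,0,0]
After op 12 (*): stack=[0,0] mem=[-6,0,0,0]

Answer: [0, 0]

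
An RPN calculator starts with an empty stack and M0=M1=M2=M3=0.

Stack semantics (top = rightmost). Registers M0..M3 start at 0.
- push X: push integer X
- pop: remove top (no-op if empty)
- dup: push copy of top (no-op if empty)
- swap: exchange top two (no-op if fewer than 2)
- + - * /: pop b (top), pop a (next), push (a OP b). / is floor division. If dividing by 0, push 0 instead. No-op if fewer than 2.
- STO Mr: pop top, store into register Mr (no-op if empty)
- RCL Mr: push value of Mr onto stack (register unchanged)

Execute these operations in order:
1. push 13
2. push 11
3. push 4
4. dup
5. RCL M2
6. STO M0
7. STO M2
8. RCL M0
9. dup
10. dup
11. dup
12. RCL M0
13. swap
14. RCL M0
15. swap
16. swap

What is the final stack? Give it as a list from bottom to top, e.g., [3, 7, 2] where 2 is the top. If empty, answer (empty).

After op 1 (push 13): stack=[13] mem=[0,0,0,0]
After op 2 (push 11): stack=[13,11] mem=[0,0,0,0]
After op 3 (push 4): stack=[13,11,4] mem=[0,0,0,0]
After op 4 (dup): stack=[13,11,4,4] mem=[0,0,0,0]
After op 5 (RCL M2): stack=[13,11,4,4,0] mem=[0,0,0,0]
After op 6 (STO M0): stack=[13,11,4,4] mem=[0,0,0,0]
After op 7 (STO M2): stack=[13,11,4] mem=[0,0,4,0]
After op 8 (RCL M0): stack=[13,11,4,0] mem=[0,0,4,0]
After op 9 (dup): stack=[13,11,4,0,0] mem=[0,0,4,0]
After op 10 (dup): stack=[13,11,4,0,0,0] mem=[0,0,4,0]
After op 11 (dup): stack=[13,11,4,0,0,0,0] mem=[0,0,4,0]
After op 12 (RCL M0): stack=[13,11,4,0,0,0,0,0] mem=[0,0,4,0]
After op 13 (swap): stack=[13,11,4,0,0,0,0,0] mem=[0,0,4,0]
After op 14 (RCL M0): stack=[13,11,4,0,0,0,0,0,0] mem=[0,0,4,0]
After op 15 (swap): stack=[13,11,4,0,0,0,0,0,0] mem=[0,0,4,0]
After op 16 (swap): stack=[13,11,4,0,0,0,0,0,0] mem=[0,0,4,0]

Answer: [13, 11, 4, 0, 0, 0, 0, 0, 0]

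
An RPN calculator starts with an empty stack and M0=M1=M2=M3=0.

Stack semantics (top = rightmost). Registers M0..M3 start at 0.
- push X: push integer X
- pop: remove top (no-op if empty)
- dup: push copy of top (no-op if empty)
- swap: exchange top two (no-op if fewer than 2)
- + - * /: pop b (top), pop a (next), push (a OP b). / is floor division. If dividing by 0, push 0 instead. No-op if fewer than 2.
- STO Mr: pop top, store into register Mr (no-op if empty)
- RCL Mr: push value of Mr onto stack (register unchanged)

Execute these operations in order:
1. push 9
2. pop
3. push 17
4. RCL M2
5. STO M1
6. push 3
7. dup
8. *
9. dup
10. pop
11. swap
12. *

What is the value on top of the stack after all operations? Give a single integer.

After op 1 (push 9): stack=[9] mem=[0,0,0,0]
After op 2 (pop): stack=[empty] mem=[0,0,0,0]
After op 3 (push 17): stack=[17] mem=[0,0,0,0]
After op 4 (RCL M2): stack=[17,0] mem=[0,0,0,0]
After op 5 (STO M1): stack=[17] mem=[0,0,0,0]
After op 6 (push 3): stack=[17,3] mem=[0,0,0,0]
After op 7 (dup): stack=[17,3,3] mem=[0,0,0,0]
After op 8 (*): stack=[17,9] mem=[0,0,0,0]
After op 9 (dup): stack=[17,9,9] mem=[0,0,0,0]
After op 10 (pop): stack=[17,9] mem=[0,0,0,0]
After op 11 (swap): stack=[9,17] mem=[0,0,0,0]
After op 12 (*): stack=[153] mem=[0,0,0,0]

Answer: 153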